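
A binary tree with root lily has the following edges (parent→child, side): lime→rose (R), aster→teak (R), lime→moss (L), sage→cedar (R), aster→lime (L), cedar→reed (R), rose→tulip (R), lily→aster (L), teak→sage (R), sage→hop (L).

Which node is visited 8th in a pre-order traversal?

Pre-order visits the node, then its left subtree, then its right subtree.
Visit lily.
At lily: go left to aster.
  Visit aster.
  At aster: go left to lime.
    Visit lime.
    At lime: go left to moss.
      moss is a leaf — visit moss.
    At lime: go right to rose.
      Visit rose.
      At rose: no left child.
      At rose: go right to tulip.
        tulip is a leaf — visit tulip.
  At aster: go right to teak.
    Visit teak.
    At teak: no left child.
    At teak: go right to sage.
      Visit sage.
      At sage: go left to hop.
        hop is a leaf — visit hop.
      At sage: go right to cedar.
        Visit cedar.
        At cedar: no left child.
        At cedar: go right to reed.
          reed is a leaf — visit reed.
At lily: no right child.
Full pre-order sequence: lily, aster, lime, moss, rose, tulip, teak, sage, hop, cedar, reed.

sage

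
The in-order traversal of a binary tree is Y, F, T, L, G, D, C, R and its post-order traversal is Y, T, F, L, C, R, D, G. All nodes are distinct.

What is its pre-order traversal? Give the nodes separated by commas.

G, L, F, Y, T, D, R, C

The last element of post-order is the root; it splits in-order into left and right subtrees.
Root G: left subtree has 4 nodes {Y, F, T, L}, right has 3 {D, C, R}.
  Root L: left subtree has 3 nodes {Y, F, T}, right has 0 { }.
    Root F: left subtree has 1 node {Y}, right has 1 {T}.
  Root D: left subtree has 0 nodes { }, right has 2 {C, R}.
    Root R: left subtree has 1 node {C}, right has 0 { }.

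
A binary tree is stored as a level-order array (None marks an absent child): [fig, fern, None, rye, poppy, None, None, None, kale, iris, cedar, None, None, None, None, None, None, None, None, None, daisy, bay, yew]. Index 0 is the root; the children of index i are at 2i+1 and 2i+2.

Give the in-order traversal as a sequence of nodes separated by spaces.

rye kale fern iris daisy poppy bay cedar yew fig

In-order visits the left subtree, then the node, then the right subtree.
At fig: go left to fern.
  At fern: go left to rye.
    At rye: no left child.
    Visit rye.
    At rye: go right to kale.
      kale is a leaf — visit kale.
  Visit fern.
  At fern: go right to poppy.
    At poppy: go left to iris.
      At iris: no left child.
      Visit iris.
      At iris: go right to daisy.
        daisy is a leaf — visit daisy.
    Visit poppy.
    At poppy: go right to cedar.
      At cedar: go left to bay.
        bay is a leaf — visit bay.
      Visit cedar.
      At cedar: go right to yew.
        yew is a leaf — visit yew.
Visit fig.
At fig: no right child.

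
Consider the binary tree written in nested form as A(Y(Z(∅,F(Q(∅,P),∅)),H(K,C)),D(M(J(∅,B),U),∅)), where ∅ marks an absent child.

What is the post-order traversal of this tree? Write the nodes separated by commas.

Post-order visits the left subtree, then the right subtree, then the node.
At A: go left to Y.
  At Y: go left to Z.
    At Z: no left child.
    At Z: go right to F.
      At F: go left to Q.
        At Q: no left child.
        At Q: go right to P.
          P is a leaf — visit P.
        Visit Q.
      At F: no right child.
      Visit F.
    Visit Z.
  At Y: go right to H.
    At H: go left to K.
      K is a leaf — visit K.
    At H: go right to C.
      C is a leaf — visit C.
    Visit H.
  Visit Y.
At A: go right to D.
  At D: go left to M.
    At M: go left to J.
      At J: no left child.
      At J: go right to B.
        B is a leaf — visit B.
      Visit J.
    At M: go right to U.
      U is a leaf — visit U.
    Visit M.
  At D: no right child.
  Visit D.
Visit A.

P, Q, F, Z, K, C, H, Y, B, J, U, M, D, A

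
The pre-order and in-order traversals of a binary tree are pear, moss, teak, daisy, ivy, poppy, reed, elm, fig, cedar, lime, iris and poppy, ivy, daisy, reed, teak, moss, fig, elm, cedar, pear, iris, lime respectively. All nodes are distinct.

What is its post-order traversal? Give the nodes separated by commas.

The first element of pre-order is the root; it splits in-order into left and right subtrees.
Root pear: left subtree has 9 nodes {poppy, ivy, daisy, reed, teak, moss, fig, elm, cedar}, right has 2 {iris, lime}.
  Root moss: left subtree has 5 nodes {poppy, ivy, daisy, reed, teak}, right has 3 {fig, elm, cedar}.
    Root teak: left subtree has 4 nodes {poppy, ivy, daisy, reed}, right has 0 { }.
      Root daisy: left subtree has 2 nodes {poppy, ivy}, right has 1 {reed}.
        Root ivy: left subtree has 1 node {poppy}, right has 0 { }.
    Root elm: left subtree has 1 node {fig}, right has 1 {cedar}.
  Root lime: left subtree has 1 node {iris}, right has 0 { }.

poppy, ivy, reed, daisy, teak, fig, cedar, elm, moss, iris, lime, pear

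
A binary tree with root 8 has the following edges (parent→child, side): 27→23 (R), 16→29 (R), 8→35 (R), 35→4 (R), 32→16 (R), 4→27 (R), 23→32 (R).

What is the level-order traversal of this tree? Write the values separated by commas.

Level-order visits nodes level by level from the root, left to right within each level.
Level 0: 8
Level 1: 35
Level 2: 4
Level 3: 27
Level 4: 23
Level 5: 32
Level 6: 16
Level 7: 29

8, 35, 4, 27, 23, 32, 16, 29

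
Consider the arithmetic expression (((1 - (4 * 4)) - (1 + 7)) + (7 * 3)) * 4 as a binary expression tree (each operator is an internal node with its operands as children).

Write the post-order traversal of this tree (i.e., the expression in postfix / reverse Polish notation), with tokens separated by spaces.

Post-order on an expression tree gives postfix notation: for each operator, emit left operand, right operand, then the operator.

1 4 4 * - 1 7 + - 7 3 * + 4 *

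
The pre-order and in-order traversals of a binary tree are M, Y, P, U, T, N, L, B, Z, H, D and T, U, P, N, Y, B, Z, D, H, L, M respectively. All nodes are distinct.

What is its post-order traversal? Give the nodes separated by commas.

The first element of pre-order is the root; it splits in-order into left and right subtrees.
Root M: left subtree has 10 nodes {T, U, P, N, Y, B, Z, D, H, L}, right has 0 { }.
  Root Y: left subtree has 4 nodes {T, U, P, N}, right has 5 {B, Z, D, H, L}.
    Root P: left subtree has 2 nodes {T, U}, right has 1 {N}.
      Root U: left subtree has 1 node {T}, right has 0 { }.
    Root L: left subtree has 4 nodes {B, Z, D, H}, right has 0 { }.
      Root B: left subtree has 0 nodes { }, right has 3 {Z, D, H}.
        Root Z: left subtree has 0 nodes { }, right has 2 {D, H}.
          Root H: left subtree has 1 node {D}, right has 0 { }.

T, U, N, P, D, H, Z, B, L, Y, M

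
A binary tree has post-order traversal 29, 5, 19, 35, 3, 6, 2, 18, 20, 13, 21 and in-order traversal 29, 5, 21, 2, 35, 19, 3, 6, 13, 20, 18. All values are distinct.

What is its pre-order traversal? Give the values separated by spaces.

The last element of post-order is the root; it splits in-order into left and right subtrees.
Root 21: left subtree has 2 nodes {29, 5}, right has 8 {2, 35, 19, 3, 6, 13, 20, 18}.
  Root 5: left subtree has 1 node {29}, right has 0 { }.
  Root 13: left subtree has 5 nodes {2, 35, 19, 3, 6}, right has 2 {20, 18}.
    Root 2: left subtree has 0 nodes { }, right has 4 {35, 19, 3, 6}.
      Root 6: left subtree has 3 nodes {35, 19, 3}, right has 0 { }.
        Root 3: left subtree has 2 nodes {35, 19}, right has 0 { }.
          Root 35: left subtree has 0 nodes { }, right has 1 {19}.
    Root 20: left subtree has 0 nodes { }, right has 1 {18}.

21 5 29 13 2 6 3 35 19 20 18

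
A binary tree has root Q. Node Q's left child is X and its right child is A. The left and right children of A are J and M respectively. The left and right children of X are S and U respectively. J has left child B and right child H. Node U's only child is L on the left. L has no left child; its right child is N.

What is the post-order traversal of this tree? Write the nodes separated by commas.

S, N, L, U, X, B, H, J, M, A, Q

Post-order visits the left subtree, then the right subtree, then the node.
At Q: go left to X.
  At X: go left to S.
    S is a leaf — visit S.
  At X: go right to U.
    At U: go left to L.
      At L: no left child.
      At L: go right to N.
        N is a leaf — visit N.
      Visit L.
    At U: no right child.
    Visit U.
  Visit X.
At Q: go right to A.
  At A: go left to J.
    At J: go left to B.
      B is a leaf — visit B.
    At J: go right to H.
      H is a leaf — visit H.
    Visit J.
  At A: go right to M.
    M is a leaf — visit M.
  Visit A.
Visit Q.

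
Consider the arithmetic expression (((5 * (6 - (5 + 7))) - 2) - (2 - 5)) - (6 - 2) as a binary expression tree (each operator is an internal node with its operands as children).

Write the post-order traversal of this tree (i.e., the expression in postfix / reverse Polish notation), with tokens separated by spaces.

Post-order on an expression tree gives postfix notation: for each operator, emit left operand, right operand, then the operator.

5 6 5 7 + - * 2 - 2 5 - - 6 2 - -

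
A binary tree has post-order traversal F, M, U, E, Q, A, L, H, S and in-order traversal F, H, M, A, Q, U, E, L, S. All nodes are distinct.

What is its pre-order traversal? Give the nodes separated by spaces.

The last element of post-order is the root; it splits in-order into left and right subtrees.
Root S: left subtree has 8 nodes {F, H, M, A, Q, U, E, L}, right has 0 { }.
  Root H: left subtree has 1 node {F}, right has 6 {M, A, Q, U, E, L}.
    Root L: left subtree has 5 nodes {M, A, Q, U, E}, right has 0 { }.
      Root A: left subtree has 1 node {M}, right has 3 {Q, U, E}.
        Root Q: left subtree has 0 nodes { }, right has 2 {U, E}.
          Root E: left subtree has 1 node {U}, right has 0 { }.

S H F L A M Q E U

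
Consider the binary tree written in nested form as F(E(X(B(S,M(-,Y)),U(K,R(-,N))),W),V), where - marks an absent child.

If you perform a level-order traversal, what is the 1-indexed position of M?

9

Level-order visits nodes level by level from the root, left to right within each level.
Level 0: F
Level 1: E, V
Level 2: X, W
Level 3: B, U
Level 4: S, M, K, R
Level 5: Y, N
Full level-order sequence: F, E, V, X, W, B, U, S, M, K, R, Y, N.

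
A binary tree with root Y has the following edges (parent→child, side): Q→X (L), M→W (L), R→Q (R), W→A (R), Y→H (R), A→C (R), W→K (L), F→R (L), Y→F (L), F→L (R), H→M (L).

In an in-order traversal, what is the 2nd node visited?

X

In-order visits the left subtree, then the node, then the right subtree.
At Y: go left to F.
  At F: go left to R.
    At R: no left child.
    Visit R.
    At R: go right to Q.
      At Q: go left to X.
        X is a leaf — visit X.
      Visit Q.
      At Q: no right child.
  Visit F.
  At F: go right to L.
    L is a leaf — visit L.
Visit Y.
At Y: go right to H.
  At H: go left to M.
    At M: go left to W.
      At W: go left to K.
        K is a leaf — visit K.
      Visit W.
      At W: go right to A.
        At A: no left child.
        Visit A.
        At A: go right to C.
          C is a leaf — visit C.
    Visit M.
    At M: no right child.
  Visit H.
  At H: no right child.
Full in-order sequence: R, X, Q, F, L, Y, K, W, A, C, M, H.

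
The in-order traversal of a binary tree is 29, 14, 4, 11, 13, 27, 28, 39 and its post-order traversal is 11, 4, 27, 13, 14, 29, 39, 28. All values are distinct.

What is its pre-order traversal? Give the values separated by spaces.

The last element of post-order is the root; it splits in-order into left and right subtrees.
Root 28: left subtree has 6 nodes {29, 14, 4, 11, 13, 27}, right has 1 {39}.
  Root 29: left subtree has 0 nodes { }, right has 5 {14, 4, 11, 13, 27}.
    Root 14: left subtree has 0 nodes { }, right has 4 {4, 11, 13, 27}.
      Root 13: left subtree has 2 nodes {4, 11}, right has 1 {27}.
        Root 4: left subtree has 0 nodes { }, right has 1 {11}.

28 29 14 13 4 11 27 39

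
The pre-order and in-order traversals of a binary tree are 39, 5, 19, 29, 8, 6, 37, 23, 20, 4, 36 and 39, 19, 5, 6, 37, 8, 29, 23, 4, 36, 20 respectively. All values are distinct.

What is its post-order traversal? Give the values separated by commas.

The first element of pre-order is the root; it splits in-order into left and right subtrees.
Root 39: left subtree has 0 nodes { }, right has 10 {19, 5, 6, 37, 8, 29, 23, 4, 36, 20}.
  Root 5: left subtree has 1 node {19}, right has 8 {6, 37, 8, 29, 23, 4, 36, 20}.
    Root 29: left subtree has 3 nodes {6, 37, 8}, right has 4 {23, 4, 36, 20}.
      Root 8: left subtree has 2 nodes {6, 37}, right has 0 { }.
        Root 6: left subtree has 0 nodes { }, right has 1 {37}.
      Root 23: left subtree has 0 nodes { }, right has 3 {4, 36, 20}.
        Root 20: left subtree has 2 nodes {4, 36}, right has 0 { }.
          Root 4: left subtree has 0 nodes { }, right has 1 {36}.

19, 37, 6, 8, 36, 4, 20, 23, 29, 5, 39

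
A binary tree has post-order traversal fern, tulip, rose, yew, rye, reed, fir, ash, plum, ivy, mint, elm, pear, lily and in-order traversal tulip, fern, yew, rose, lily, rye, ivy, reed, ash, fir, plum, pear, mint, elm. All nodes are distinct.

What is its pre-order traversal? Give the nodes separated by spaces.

lily yew tulip fern rose pear ivy rye plum ash reed fir elm mint

The last element of post-order is the root; it splits in-order into left and right subtrees.
Root lily: left subtree has 4 nodes {tulip, fern, yew, rose}, right has 9 {rye, ivy, reed, ash, fir, plum, pear, mint, elm}.
  Root yew: left subtree has 2 nodes {tulip, fern}, right has 1 {rose}.
    Root tulip: left subtree has 0 nodes { }, right has 1 {fern}.
  Root pear: left subtree has 6 nodes {rye, ivy, reed, ash, fir, plum}, right has 2 {mint, elm}.
    Root ivy: left subtree has 1 node {rye}, right has 4 {reed, ash, fir, plum}.
      Root plum: left subtree has 3 nodes {reed, ash, fir}, right has 0 { }.
        Root ash: left subtree has 1 node {reed}, right has 1 {fir}.
    Root elm: left subtree has 1 node {mint}, right has 0 { }.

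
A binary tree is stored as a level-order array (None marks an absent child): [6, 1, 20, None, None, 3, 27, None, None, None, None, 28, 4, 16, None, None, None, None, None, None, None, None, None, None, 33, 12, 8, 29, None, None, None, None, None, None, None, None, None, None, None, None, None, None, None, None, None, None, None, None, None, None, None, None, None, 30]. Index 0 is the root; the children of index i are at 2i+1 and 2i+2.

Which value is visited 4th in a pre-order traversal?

Pre-order visits the node, then its left subtree, then its right subtree.
Visit 6.
At 6: go left to 1.
  1 is a leaf — visit 1.
At 6: go right to 20.
  Visit 20.
  At 20: go left to 3.
    Visit 3.
    At 3: go left to 28.
      Visit 28.
      At 28: no left child.
      At 28: go right to 33.
        33 is a leaf — visit 33.
    At 3: go right to 4.
      Visit 4.
      At 4: go left to 12.
        12 is a leaf — visit 12.
      At 4: go right to 8.
        Visit 8.
        At 8: go left to 30.
          30 is a leaf — visit 30.
        At 8: no right child.
  At 20: go right to 27.
    Visit 27.
    At 27: go left to 16.
      Visit 16.
      At 16: go left to 29.
        29 is a leaf — visit 29.
      At 16: no right child.
    At 27: no right child.
Full pre-order sequence: 6, 1, 20, 3, 28, 33, 4, 12, 8, 30, 27, 16, 29.

3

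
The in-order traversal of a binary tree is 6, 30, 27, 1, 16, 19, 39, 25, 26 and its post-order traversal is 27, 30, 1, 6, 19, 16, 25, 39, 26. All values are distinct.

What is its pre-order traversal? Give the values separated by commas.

26, 39, 16, 6, 1, 30, 27, 19, 25

The last element of post-order is the root; it splits in-order into left and right subtrees.
Root 26: left subtree has 8 nodes {6, 30, 27, 1, 16, 19, 39, 25}, right has 0 { }.
  Root 39: left subtree has 6 nodes {6, 30, 27, 1, 16, 19}, right has 1 {25}.
    Root 16: left subtree has 4 nodes {6, 30, 27, 1}, right has 1 {19}.
      Root 6: left subtree has 0 nodes { }, right has 3 {30, 27, 1}.
        Root 1: left subtree has 2 nodes {30, 27}, right has 0 { }.
          Root 30: left subtree has 0 nodes { }, right has 1 {27}.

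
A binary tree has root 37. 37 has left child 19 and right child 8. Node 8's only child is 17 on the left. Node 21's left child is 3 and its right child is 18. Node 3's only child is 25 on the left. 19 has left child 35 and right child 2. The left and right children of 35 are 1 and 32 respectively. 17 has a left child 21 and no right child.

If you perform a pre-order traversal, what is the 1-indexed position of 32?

Pre-order visits the node, then its left subtree, then its right subtree.
Visit 37.
At 37: go left to 19.
  Visit 19.
  At 19: go left to 35.
    Visit 35.
    At 35: go left to 1.
      1 is a leaf — visit 1.
    At 35: go right to 32.
      32 is a leaf — visit 32.
  At 19: go right to 2.
    2 is a leaf — visit 2.
At 37: go right to 8.
  Visit 8.
  At 8: go left to 17.
    Visit 17.
    At 17: go left to 21.
      Visit 21.
      At 21: go left to 3.
        Visit 3.
        At 3: go left to 25.
          25 is a leaf — visit 25.
        At 3: no right child.
      At 21: go right to 18.
        18 is a leaf — visit 18.
    At 17: no right child.
  At 8: no right child.
Full pre-order sequence: 37, 19, 35, 1, 32, 2, 8, 17, 21, 3, 25, 18.

5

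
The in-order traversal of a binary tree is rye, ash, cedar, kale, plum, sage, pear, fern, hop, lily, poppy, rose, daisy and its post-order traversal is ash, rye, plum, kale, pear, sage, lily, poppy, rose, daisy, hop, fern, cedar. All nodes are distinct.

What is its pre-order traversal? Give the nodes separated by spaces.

The last element of post-order is the root; it splits in-order into left and right subtrees.
Root cedar: left subtree has 2 nodes {rye, ash}, right has 10 {kale, plum, sage, pear, fern, hop, lily, poppy, rose, daisy}.
  Root rye: left subtree has 0 nodes { }, right has 1 {ash}.
  Root fern: left subtree has 4 nodes {kale, plum, sage, pear}, right has 5 {hop, lily, poppy, rose, daisy}.
    Root sage: left subtree has 2 nodes {kale, plum}, right has 1 {pear}.
      Root kale: left subtree has 0 nodes { }, right has 1 {plum}.
    Root hop: left subtree has 0 nodes { }, right has 4 {lily, poppy, rose, daisy}.
      Root daisy: left subtree has 3 nodes {lily, poppy, rose}, right has 0 { }.
        Root rose: left subtree has 2 nodes {lily, poppy}, right has 0 { }.
          Root poppy: left subtree has 1 node {lily}, right has 0 { }.

cedar rye ash fern sage kale plum pear hop daisy rose poppy lily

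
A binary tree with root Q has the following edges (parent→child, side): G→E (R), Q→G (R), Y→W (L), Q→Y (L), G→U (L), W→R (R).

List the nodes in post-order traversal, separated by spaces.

Post-order visits the left subtree, then the right subtree, then the node.
At Q: go left to Y.
  At Y: go left to W.
    At W: no left child.
    At W: go right to R.
      R is a leaf — visit R.
    Visit W.
  At Y: no right child.
  Visit Y.
At Q: go right to G.
  At G: go left to U.
    U is a leaf — visit U.
  At G: go right to E.
    E is a leaf — visit E.
  Visit G.
Visit Q.

R W Y U E G Q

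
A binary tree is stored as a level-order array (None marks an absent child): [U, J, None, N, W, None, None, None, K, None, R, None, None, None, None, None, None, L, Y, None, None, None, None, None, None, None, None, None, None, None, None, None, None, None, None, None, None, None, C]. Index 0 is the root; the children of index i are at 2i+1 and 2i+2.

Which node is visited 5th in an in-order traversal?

C

In-order visits the left subtree, then the node, then the right subtree.
At U: go left to J.
  At J: go left to N.
    At N: no left child.
    Visit N.
    At N: go right to K.
      At K: go left to L.
        L is a leaf — visit L.
      Visit K.
      At K: go right to Y.
        At Y: no left child.
        Visit Y.
        At Y: go right to C.
          C is a leaf — visit C.
  Visit J.
  At J: go right to W.
    At W: no left child.
    Visit W.
    At W: go right to R.
      R is a leaf — visit R.
Visit U.
At U: no right child.
Full in-order sequence: N, L, K, Y, C, J, W, R, U.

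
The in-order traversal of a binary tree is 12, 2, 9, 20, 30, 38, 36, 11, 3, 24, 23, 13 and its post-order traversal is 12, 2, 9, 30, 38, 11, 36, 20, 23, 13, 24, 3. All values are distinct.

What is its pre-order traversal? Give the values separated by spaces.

The last element of post-order is the root; it splits in-order into left and right subtrees.
Root 3: left subtree has 8 nodes {12, 2, 9, 20, 30, 38, 36, 11}, right has 3 {24, 23, 13}.
  Root 20: left subtree has 3 nodes {12, 2, 9}, right has 4 {30, 38, 36, 11}.
    Root 9: left subtree has 2 nodes {12, 2}, right has 0 { }.
      Root 2: left subtree has 1 node {12}, right has 0 { }.
    Root 36: left subtree has 2 nodes {30, 38}, right has 1 {11}.
      Root 38: left subtree has 1 node {30}, right has 0 { }.
  Root 24: left subtree has 0 nodes { }, right has 2 {23, 13}.
    Root 13: left subtree has 1 node {23}, right has 0 { }.

3 20 9 2 12 36 38 30 11 24 13 23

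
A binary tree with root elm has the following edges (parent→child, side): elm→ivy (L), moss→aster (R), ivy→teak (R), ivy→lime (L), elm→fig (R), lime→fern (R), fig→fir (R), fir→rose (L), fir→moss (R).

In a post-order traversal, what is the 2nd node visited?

Post-order visits the left subtree, then the right subtree, then the node.
At elm: go left to ivy.
  At ivy: go left to lime.
    At lime: no left child.
    At lime: go right to fern.
      fern is a leaf — visit fern.
    Visit lime.
  At ivy: go right to teak.
    teak is a leaf — visit teak.
  Visit ivy.
At elm: go right to fig.
  At fig: no left child.
  At fig: go right to fir.
    At fir: go left to rose.
      rose is a leaf — visit rose.
    At fir: go right to moss.
      At moss: no left child.
      At moss: go right to aster.
        aster is a leaf — visit aster.
      Visit moss.
    Visit fir.
  Visit fig.
Visit elm.
Full post-order sequence: fern, lime, teak, ivy, rose, aster, moss, fir, fig, elm.

lime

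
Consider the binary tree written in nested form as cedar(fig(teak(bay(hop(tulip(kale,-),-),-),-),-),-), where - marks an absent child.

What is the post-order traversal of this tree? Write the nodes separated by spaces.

kale tulip hop bay teak fig cedar

Post-order visits the left subtree, then the right subtree, then the node.
At cedar: go left to fig.
  At fig: go left to teak.
    At teak: go left to bay.
      At bay: go left to hop.
        At hop: go left to tulip.
          At tulip: go left to kale.
            kale is a leaf — visit kale.
          At tulip: no right child.
          Visit tulip.
        At hop: no right child.
        Visit hop.
      At bay: no right child.
      Visit bay.
    At teak: no right child.
    Visit teak.
  At fig: no right child.
  Visit fig.
At cedar: no right child.
Visit cedar.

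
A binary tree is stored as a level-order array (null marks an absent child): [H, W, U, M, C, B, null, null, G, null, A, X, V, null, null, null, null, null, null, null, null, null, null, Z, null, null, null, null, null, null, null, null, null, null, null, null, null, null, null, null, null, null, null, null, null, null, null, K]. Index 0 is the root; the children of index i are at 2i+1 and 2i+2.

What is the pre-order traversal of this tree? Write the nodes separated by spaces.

Pre-order visits the node, then its left subtree, then its right subtree.
Visit H.
At H: go left to W.
  Visit W.
  At W: go left to M.
    Visit M.
    At M: no left child.
    At M: go right to G.
      G is a leaf — visit G.
  At W: go right to C.
    Visit C.
    At C: no left child.
    At C: go right to A.
      A is a leaf — visit A.
At H: go right to U.
  Visit U.
  At U: go left to B.
    Visit B.
    At B: go left to X.
      Visit X.
      At X: go left to Z.
        Visit Z.
        At Z: go left to K.
          K is a leaf — visit K.
        At Z: no right child.
      At X: no right child.
    At B: go right to V.
      V is a leaf — visit V.
  At U: no right child.

H W M G C A U B X Z K V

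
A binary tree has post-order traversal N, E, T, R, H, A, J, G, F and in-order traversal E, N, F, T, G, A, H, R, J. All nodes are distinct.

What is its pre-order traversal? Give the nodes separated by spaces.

F E N G T J A H R

The last element of post-order is the root; it splits in-order into left and right subtrees.
Root F: left subtree has 2 nodes {E, N}, right has 6 {T, G, A, H, R, J}.
  Root E: left subtree has 0 nodes { }, right has 1 {N}.
  Root G: left subtree has 1 node {T}, right has 4 {A, H, R, J}.
    Root J: left subtree has 3 nodes {A, H, R}, right has 0 { }.
      Root A: left subtree has 0 nodes { }, right has 2 {H, R}.
        Root H: left subtree has 0 nodes { }, right has 1 {R}.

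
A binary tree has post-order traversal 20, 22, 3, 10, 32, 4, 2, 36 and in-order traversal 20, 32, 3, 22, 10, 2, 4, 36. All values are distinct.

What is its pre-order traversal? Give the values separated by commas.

36, 2, 32, 20, 10, 3, 22, 4

The last element of post-order is the root; it splits in-order into left and right subtrees.
Root 36: left subtree has 7 nodes {20, 32, 3, 22, 10, 2, 4}, right has 0 { }.
  Root 2: left subtree has 5 nodes {20, 32, 3, 22, 10}, right has 1 {4}.
    Root 32: left subtree has 1 node {20}, right has 3 {3, 22, 10}.
      Root 10: left subtree has 2 nodes {3, 22}, right has 0 { }.
        Root 3: left subtree has 0 nodes { }, right has 1 {22}.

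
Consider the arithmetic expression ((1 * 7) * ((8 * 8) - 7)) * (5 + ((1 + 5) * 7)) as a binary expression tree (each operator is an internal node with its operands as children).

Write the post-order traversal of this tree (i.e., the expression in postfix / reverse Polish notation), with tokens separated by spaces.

1 7 * 8 8 * 7 - * 5 1 5 + 7 * + *

Post-order on an expression tree gives postfix notation: for each operator, emit left operand, right operand, then the operator.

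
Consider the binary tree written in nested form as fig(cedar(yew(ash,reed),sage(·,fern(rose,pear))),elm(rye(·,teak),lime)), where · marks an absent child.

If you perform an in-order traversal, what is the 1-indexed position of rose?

6

In-order visits the left subtree, then the node, then the right subtree.
At fig: go left to cedar.
  At cedar: go left to yew.
    At yew: go left to ash.
      ash is a leaf — visit ash.
    Visit yew.
    At yew: go right to reed.
      reed is a leaf — visit reed.
  Visit cedar.
  At cedar: go right to sage.
    At sage: no left child.
    Visit sage.
    At sage: go right to fern.
      At fern: go left to rose.
        rose is a leaf — visit rose.
      Visit fern.
      At fern: go right to pear.
        pear is a leaf — visit pear.
Visit fig.
At fig: go right to elm.
  At elm: go left to rye.
    At rye: no left child.
    Visit rye.
    At rye: go right to teak.
      teak is a leaf — visit teak.
  Visit elm.
  At elm: go right to lime.
    lime is a leaf — visit lime.
Full in-order sequence: ash, yew, reed, cedar, sage, rose, fern, pear, fig, rye, teak, elm, lime.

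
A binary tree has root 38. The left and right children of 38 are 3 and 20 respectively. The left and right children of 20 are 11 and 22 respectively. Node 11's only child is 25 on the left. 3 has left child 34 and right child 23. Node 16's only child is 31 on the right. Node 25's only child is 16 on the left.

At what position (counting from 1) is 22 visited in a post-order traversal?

8

Post-order visits the left subtree, then the right subtree, then the node.
At 38: go left to 3.
  At 3: go left to 34.
    34 is a leaf — visit 34.
  At 3: go right to 23.
    23 is a leaf — visit 23.
  Visit 3.
At 38: go right to 20.
  At 20: go left to 11.
    At 11: go left to 25.
      At 25: go left to 16.
        At 16: no left child.
        At 16: go right to 31.
          31 is a leaf — visit 31.
        Visit 16.
      At 25: no right child.
      Visit 25.
    At 11: no right child.
    Visit 11.
  At 20: go right to 22.
    22 is a leaf — visit 22.
  Visit 20.
Visit 38.
Full post-order sequence: 34, 23, 3, 31, 16, 25, 11, 22, 20, 38.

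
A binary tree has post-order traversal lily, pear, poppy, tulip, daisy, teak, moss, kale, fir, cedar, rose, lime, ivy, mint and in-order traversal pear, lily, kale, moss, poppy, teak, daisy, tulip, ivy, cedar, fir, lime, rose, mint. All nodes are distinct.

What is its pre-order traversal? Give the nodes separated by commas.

The last element of post-order is the root; it splits in-order into left and right subtrees.
Root mint: left subtree has 13 nodes {pear, lily, kale, moss, poppy, teak, daisy, tulip, ivy, cedar, fir, lime, rose}, right has 0 { }.
  Root ivy: left subtree has 8 nodes {pear, lily, kale, moss, poppy, teak, daisy, tulip}, right has 4 {cedar, fir, lime, rose}.
    Root kale: left subtree has 2 nodes {pear, lily}, right has 5 {moss, poppy, teak, daisy, tulip}.
      Root pear: left subtree has 0 nodes { }, right has 1 {lily}.
      Root moss: left subtree has 0 nodes { }, right has 4 {poppy, teak, daisy, tulip}.
        Root teak: left subtree has 1 node {poppy}, right has 2 {daisy, tulip}.
          Root daisy: left subtree has 0 nodes { }, right has 1 {tulip}.
    Root lime: left subtree has 2 nodes {cedar, fir}, right has 1 {rose}.
      Root cedar: left subtree has 0 nodes { }, right has 1 {fir}.

mint, ivy, kale, pear, lily, moss, teak, poppy, daisy, tulip, lime, cedar, fir, rose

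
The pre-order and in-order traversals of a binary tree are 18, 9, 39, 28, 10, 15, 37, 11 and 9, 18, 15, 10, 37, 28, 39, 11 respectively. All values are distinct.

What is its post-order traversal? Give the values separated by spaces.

The first element of pre-order is the root; it splits in-order into left and right subtrees.
Root 18: left subtree has 1 node {9}, right has 6 {15, 10, 37, 28, 39, 11}.
  Root 39: left subtree has 4 nodes {15, 10, 37, 28}, right has 1 {11}.
    Root 28: left subtree has 3 nodes {15, 10, 37}, right has 0 { }.
      Root 10: left subtree has 1 node {15}, right has 1 {37}.

9 15 37 10 28 11 39 18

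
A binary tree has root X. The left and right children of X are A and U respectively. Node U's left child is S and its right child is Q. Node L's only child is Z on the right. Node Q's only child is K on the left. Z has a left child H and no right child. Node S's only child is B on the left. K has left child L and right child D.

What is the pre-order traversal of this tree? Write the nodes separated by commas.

Pre-order visits the node, then its left subtree, then its right subtree.
Visit X.
At X: go left to A.
  A is a leaf — visit A.
At X: go right to U.
  Visit U.
  At U: go left to S.
    Visit S.
    At S: go left to B.
      B is a leaf — visit B.
    At S: no right child.
  At U: go right to Q.
    Visit Q.
    At Q: go left to K.
      Visit K.
      At K: go left to L.
        Visit L.
        At L: no left child.
        At L: go right to Z.
          Visit Z.
          At Z: go left to H.
            H is a leaf — visit H.
          At Z: no right child.
      At K: go right to D.
        D is a leaf — visit D.
    At Q: no right child.

X, A, U, S, B, Q, K, L, Z, H, D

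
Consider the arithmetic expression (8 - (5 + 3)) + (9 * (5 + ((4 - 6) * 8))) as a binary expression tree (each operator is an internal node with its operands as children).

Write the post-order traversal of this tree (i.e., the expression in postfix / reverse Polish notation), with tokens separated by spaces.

8 5 3 + - 9 5 4 6 - 8 * + * +

Post-order on an expression tree gives postfix notation: for each operator, emit left operand, right operand, then the operator.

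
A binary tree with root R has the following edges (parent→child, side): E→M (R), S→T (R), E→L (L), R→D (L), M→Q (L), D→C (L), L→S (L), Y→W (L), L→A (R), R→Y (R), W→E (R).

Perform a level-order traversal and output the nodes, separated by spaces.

Level-order visits nodes level by level from the root, left to right within each level.
Level 0: R
Level 1: D, Y
Level 2: C, W
Level 3: E
Level 4: L, M
Level 5: S, A, Q
Level 6: T

R D Y C W E L M S A Q T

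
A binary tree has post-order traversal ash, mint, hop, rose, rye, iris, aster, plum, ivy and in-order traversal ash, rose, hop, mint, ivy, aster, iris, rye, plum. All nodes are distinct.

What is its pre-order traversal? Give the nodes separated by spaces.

The last element of post-order is the root; it splits in-order into left and right subtrees.
Root ivy: left subtree has 4 nodes {ash, rose, hop, mint}, right has 4 {aster, iris, rye, plum}.
  Root rose: left subtree has 1 node {ash}, right has 2 {hop, mint}.
    Root hop: left subtree has 0 nodes { }, right has 1 {mint}.
  Root plum: left subtree has 3 nodes {aster, iris, rye}, right has 0 { }.
    Root aster: left subtree has 0 nodes { }, right has 2 {iris, rye}.
      Root iris: left subtree has 0 nodes { }, right has 1 {rye}.

ivy rose ash hop mint plum aster iris rye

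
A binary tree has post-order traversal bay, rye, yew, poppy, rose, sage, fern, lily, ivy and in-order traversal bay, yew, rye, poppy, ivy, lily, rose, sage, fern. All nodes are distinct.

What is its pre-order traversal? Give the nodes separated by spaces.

The last element of post-order is the root; it splits in-order into left and right subtrees.
Root ivy: left subtree has 4 nodes {bay, yew, rye, poppy}, right has 4 {lily, rose, sage, fern}.
  Root poppy: left subtree has 3 nodes {bay, yew, rye}, right has 0 { }.
    Root yew: left subtree has 1 node {bay}, right has 1 {rye}.
  Root lily: left subtree has 0 nodes { }, right has 3 {rose, sage, fern}.
    Root fern: left subtree has 2 nodes {rose, sage}, right has 0 { }.
      Root sage: left subtree has 1 node {rose}, right has 0 { }.

ivy poppy yew bay rye lily fern sage rose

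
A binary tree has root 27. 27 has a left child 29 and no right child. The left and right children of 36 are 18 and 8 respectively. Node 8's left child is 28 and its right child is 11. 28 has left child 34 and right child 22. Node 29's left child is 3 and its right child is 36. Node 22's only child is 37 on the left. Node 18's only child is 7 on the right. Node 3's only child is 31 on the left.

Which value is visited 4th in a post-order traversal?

18

Post-order visits the left subtree, then the right subtree, then the node.
At 27: go left to 29.
  At 29: go left to 3.
    At 3: go left to 31.
      31 is a leaf — visit 31.
    At 3: no right child.
    Visit 3.
  At 29: go right to 36.
    At 36: go left to 18.
      At 18: no left child.
      At 18: go right to 7.
        7 is a leaf — visit 7.
      Visit 18.
    At 36: go right to 8.
      At 8: go left to 28.
        At 28: go left to 34.
          34 is a leaf — visit 34.
        At 28: go right to 22.
          At 22: go left to 37.
            37 is a leaf — visit 37.
          At 22: no right child.
          Visit 22.
        Visit 28.
      At 8: go right to 11.
        11 is a leaf — visit 11.
      Visit 8.
    Visit 36.
  Visit 29.
At 27: no right child.
Visit 27.
Full post-order sequence: 31, 3, 7, 18, 34, 37, 22, 28, 11, 8, 36, 29, 27.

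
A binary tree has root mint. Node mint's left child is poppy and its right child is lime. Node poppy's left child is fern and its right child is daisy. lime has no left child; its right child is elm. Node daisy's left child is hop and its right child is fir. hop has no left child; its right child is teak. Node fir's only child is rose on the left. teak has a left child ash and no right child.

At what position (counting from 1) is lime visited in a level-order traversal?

3

Level-order visits nodes level by level from the root, left to right within each level.
Level 0: mint
Level 1: poppy, lime
Level 2: fern, daisy, elm
Level 3: hop, fir
Level 4: teak, rose
Level 5: ash
Full level-order sequence: mint, poppy, lime, fern, daisy, elm, hop, fir, teak, rose, ash.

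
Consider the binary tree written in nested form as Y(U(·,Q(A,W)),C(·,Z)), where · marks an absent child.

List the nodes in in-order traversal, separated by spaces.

In-order visits the left subtree, then the node, then the right subtree.
At Y: go left to U.
  At U: no left child.
  Visit U.
  At U: go right to Q.
    At Q: go left to A.
      A is a leaf — visit A.
    Visit Q.
    At Q: go right to W.
      W is a leaf — visit W.
Visit Y.
At Y: go right to C.
  At C: no left child.
  Visit C.
  At C: go right to Z.
    Z is a leaf — visit Z.

U A Q W Y C Z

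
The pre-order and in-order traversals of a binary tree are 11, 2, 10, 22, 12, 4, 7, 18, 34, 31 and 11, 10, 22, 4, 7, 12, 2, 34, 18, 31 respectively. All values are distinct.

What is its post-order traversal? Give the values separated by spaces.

The first element of pre-order is the root; it splits in-order into left and right subtrees.
Root 11: left subtree has 0 nodes { }, right has 9 {10, 22, 4, 7, 12, 2, 34, 18, 31}.
  Root 2: left subtree has 5 nodes {10, 22, 4, 7, 12}, right has 3 {34, 18, 31}.
    Root 10: left subtree has 0 nodes { }, right has 4 {22, 4, 7, 12}.
      Root 22: left subtree has 0 nodes { }, right has 3 {4, 7, 12}.
        Root 12: left subtree has 2 nodes {4, 7}, right has 0 { }.
          Root 4: left subtree has 0 nodes { }, right has 1 {7}.
    Root 18: left subtree has 1 node {34}, right has 1 {31}.

7 4 12 22 10 34 31 18 2 11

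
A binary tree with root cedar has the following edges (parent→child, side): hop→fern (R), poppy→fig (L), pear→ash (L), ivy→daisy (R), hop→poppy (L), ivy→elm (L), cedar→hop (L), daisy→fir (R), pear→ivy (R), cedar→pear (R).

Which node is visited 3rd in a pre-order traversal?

poppy

Pre-order visits the node, then its left subtree, then its right subtree.
Visit cedar.
At cedar: go left to hop.
  Visit hop.
  At hop: go left to poppy.
    Visit poppy.
    At poppy: go left to fig.
      fig is a leaf — visit fig.
    At poppy: no right child.
  At hop: go right to fern.
    fern is a leaf — visit fern.
At cedar: go right to pear.
  Visit pear.
  At pear: go left to ash.
    ash is a leaf — visit ash.
  At pear: go right to ivy.
    Visit ivy.
    At ivy: go left to elm.
      elm is a leaf — visit elm.
    At ivy: go right to daisy.
      Visit daisy.
      At daisy: no left child.
      At daisy: go right to fir.
        fir is a leaf — visit fir.
Full pre-order sequence: cedar, hop, poppy, fig, fern, pear, ash, ivy, elm, daisy, fir.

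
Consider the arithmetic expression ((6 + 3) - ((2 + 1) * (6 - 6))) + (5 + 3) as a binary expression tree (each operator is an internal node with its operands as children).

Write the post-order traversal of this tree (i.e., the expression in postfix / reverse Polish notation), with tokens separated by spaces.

6 3 + 2 1 + 6 6 - * - 5 3 + +

Post-order on an expression tree gives postfix notation: for each operator, emit left operand, right operand, then the operator.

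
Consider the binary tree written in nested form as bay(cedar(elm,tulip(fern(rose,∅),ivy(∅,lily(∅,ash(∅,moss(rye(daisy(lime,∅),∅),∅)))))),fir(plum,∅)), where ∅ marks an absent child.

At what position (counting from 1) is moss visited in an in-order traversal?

12

In-order visits the left subtree, then the node, then the right subtree.
At bay: go left to cedar.
  At cedar: go left to elm.
    elm is a leaf — visit elm.
  Visit cedar.
  At cedar: go right to tulip.
    At tulip: go left to fern.
      At fern: go left to rose.
        rose is a leaf — visit rose.
      Visit fern.
      At fern: no right child.
    Visit tulip.
    At tulip: go right to ivy.
      At ivy: no left child.
      Visit ivy.
      At ivy: go right to lily.
        At lily: no left child.
        Visit lily.
        At lily: go right to ash.
          At ash: no left child.
          Visit ash.
          At ash: go right to moss.
            At moss: go left to rye.
              At rye: go left to daisy.
                At daisy: go left to lime.
                  lime is a leaf — visit lime.
                Visit daisy.
                At daisy: no right child.
              Visit rye.
              At rye: no right child.
            Visit moss.
            At moss: no right child.
Visit bay.
At bay: go right to fir.
  At fir: go left to plum.
    plum is a leaf — visit plum.
  Visit fir.
  At fir: no right child.
Full in-order sequence: elm, cedar, rose, fern, tulip, ivy, lily, ash, lime, daisy, rye, moss, bay, plum, fir.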